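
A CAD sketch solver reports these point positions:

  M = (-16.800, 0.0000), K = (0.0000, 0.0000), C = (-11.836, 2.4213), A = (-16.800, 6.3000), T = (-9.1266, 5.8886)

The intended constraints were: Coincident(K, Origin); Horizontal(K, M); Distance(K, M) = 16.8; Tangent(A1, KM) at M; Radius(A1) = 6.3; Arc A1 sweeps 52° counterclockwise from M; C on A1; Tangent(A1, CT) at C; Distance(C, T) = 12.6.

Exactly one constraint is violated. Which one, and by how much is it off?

Distance(C, T) = 12.6 — off by 8.20.

K = (0.00, 0.00) ✓; K.y = 0.00, M.y = 0.00 ✓; |KM| = 16.80 ✓; ∠(AM, MK) = 90.00° ✓; |AM| = 6.300 ✓; bearing(A→C) − bearing(A→M) = 52.00° ✓; |AC| = 6.300 ✓; ∠(AC, CT) = 90.00° ✓; |CT| = 4.400 ✗.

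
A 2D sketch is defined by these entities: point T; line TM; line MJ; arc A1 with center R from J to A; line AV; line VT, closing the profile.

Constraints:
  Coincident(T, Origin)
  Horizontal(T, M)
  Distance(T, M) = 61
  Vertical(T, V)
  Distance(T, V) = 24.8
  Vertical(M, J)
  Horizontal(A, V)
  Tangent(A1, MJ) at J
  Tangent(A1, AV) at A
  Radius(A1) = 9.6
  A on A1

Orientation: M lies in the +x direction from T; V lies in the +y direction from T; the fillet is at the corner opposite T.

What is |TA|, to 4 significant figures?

57.07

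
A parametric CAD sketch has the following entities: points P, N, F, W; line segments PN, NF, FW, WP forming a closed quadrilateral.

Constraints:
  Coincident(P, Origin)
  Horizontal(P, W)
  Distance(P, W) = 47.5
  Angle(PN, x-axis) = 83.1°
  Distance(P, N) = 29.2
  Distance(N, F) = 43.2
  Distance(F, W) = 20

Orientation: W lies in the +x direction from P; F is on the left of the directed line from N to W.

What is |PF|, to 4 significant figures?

49.90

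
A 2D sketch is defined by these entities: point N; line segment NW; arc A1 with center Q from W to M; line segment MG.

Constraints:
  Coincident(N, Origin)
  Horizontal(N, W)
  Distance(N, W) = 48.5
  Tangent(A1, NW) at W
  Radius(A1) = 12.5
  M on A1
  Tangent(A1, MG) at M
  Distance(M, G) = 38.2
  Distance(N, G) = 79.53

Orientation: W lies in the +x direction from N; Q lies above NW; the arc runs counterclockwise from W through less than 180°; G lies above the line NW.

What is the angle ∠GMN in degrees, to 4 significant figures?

102.0°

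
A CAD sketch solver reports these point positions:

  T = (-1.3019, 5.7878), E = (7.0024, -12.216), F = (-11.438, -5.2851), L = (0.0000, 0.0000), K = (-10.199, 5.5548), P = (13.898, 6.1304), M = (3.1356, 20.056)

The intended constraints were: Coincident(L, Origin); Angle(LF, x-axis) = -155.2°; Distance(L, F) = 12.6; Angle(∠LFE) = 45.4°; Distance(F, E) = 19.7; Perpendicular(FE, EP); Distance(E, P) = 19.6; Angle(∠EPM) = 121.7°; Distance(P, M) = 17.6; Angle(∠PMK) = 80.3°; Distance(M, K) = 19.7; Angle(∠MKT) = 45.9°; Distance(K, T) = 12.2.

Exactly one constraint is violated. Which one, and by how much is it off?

Distance(K, T) = 12.2 — off by 3.30.

L = (0.00, 0.00) ✓; LF at -155.2° ✓; |LF| = 12.60 ✓; ∠LFE = 45.40° ✓; |FE| = 19.70 ✓; ∠(FE, EP) = 90.00° ✓; |EP| = 19.60 ✓; ∠EPM = 121.7° ✓; |PM| = 17.60 ✓; ∠PMK = 80.30° ✓; |MK| = 19.70 ✓; ∠MKT = 45.90° ✓; |KT| = 8.900 ✗.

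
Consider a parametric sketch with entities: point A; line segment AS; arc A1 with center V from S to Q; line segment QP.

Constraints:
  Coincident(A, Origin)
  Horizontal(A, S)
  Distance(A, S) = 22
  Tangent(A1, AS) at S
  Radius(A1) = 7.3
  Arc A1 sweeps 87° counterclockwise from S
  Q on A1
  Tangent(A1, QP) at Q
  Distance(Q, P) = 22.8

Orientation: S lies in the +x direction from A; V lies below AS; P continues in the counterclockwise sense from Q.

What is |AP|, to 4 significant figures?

32.62

On A1, S sits at bearing 90° from V; an 87° counterclockwise sweep puts Q at bearing 177°, so Q = V + 7.3·(cos 177°, sin 177°) = (14.71, -6.918). The tangent condition forces VQ to be normal to QP, so QP runs along (−sin 177°, cos 177°); with |QP| = 22.8, P = (13.52, -29.69). Then |AP| = |P − A| = 32.62.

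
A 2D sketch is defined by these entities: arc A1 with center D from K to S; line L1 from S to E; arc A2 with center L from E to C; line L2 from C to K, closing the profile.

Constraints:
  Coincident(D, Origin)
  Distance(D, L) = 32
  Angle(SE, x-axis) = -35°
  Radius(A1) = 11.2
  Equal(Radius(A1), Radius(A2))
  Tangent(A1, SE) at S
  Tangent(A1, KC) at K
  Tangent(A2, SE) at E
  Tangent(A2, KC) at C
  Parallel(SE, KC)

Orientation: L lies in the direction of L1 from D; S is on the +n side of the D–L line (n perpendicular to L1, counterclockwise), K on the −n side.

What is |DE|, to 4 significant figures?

33.90

Tangency of A1 to both parallel lines with radius 11.2 puts S and K at D ± 11.2·n: S = (6.424, 9.175), K = (-6.424, -9.175). Equal radii place E and C the same way about L: E = L + 11.2·n = (32.64, -9.180), C = L − 11.2·n = (19.79, -27.53). Then |DE| = |E − D| = 33.90.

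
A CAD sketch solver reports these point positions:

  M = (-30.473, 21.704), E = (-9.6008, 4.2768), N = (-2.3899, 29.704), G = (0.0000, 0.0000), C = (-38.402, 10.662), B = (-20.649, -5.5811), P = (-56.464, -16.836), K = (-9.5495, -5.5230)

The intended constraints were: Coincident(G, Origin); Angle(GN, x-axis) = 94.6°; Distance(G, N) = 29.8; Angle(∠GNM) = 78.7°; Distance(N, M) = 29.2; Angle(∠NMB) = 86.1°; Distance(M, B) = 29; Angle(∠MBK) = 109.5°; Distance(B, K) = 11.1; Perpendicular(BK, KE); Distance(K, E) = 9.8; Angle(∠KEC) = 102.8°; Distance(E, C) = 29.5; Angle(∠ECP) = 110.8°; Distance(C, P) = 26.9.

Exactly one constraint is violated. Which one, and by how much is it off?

Distance(C, P) = 26.9 — off by 6.00.

G = (0.00, 0.00) ✓; GN at 94.60° ✓; |GN| = 29.80 ✓; ∠GNM = 78.70° ✓; |NM| = 29.20 ✓; ∠NMB = 86.10° ✓; |MB| = 29.00 ✓; ∠MBK = 109.5° ✓; |BK| = 11.10 ✓; ∠(BK, KE) = 90.00° ✓; |KE| = 9.800 ✓; ∠KEC = 102.8° ✓; |EC| = 29.50 ✓; ∠ECP = 110.8° ✓; |CP| = 32.90 ✗.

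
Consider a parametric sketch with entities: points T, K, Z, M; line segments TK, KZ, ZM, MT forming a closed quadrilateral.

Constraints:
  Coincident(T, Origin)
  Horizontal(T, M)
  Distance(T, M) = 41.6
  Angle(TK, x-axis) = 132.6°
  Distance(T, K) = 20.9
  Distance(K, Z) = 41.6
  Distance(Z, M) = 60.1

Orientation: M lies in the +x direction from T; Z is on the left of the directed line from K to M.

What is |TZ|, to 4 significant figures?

50.95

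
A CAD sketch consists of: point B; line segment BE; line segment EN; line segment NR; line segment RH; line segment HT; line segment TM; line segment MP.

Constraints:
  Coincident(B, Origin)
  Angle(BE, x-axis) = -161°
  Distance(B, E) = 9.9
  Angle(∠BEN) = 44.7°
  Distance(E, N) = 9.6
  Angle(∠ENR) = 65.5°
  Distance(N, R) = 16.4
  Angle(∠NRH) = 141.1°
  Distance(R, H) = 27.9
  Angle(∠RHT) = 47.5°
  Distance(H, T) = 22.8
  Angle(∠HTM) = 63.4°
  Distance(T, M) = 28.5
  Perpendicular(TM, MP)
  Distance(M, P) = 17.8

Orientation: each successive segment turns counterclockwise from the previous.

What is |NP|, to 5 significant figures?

41.311

∠HTM = 63.4° gives TM at 16.800° from the x-axis; with |TM| = 28.5, M = (5.9744, 16.855). TM is perpendicular to MP, so MP runs at 106.80°; with |MP| = 17.8, P = (0.82962, 33.896). Then |NP| = |P − N| = 41.311.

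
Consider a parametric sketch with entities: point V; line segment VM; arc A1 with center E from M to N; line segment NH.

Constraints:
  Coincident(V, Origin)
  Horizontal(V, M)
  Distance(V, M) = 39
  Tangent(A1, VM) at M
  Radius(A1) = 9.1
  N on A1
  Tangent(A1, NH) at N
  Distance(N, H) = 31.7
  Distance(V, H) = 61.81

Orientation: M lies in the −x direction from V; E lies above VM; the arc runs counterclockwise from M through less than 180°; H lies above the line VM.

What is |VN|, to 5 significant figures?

33.752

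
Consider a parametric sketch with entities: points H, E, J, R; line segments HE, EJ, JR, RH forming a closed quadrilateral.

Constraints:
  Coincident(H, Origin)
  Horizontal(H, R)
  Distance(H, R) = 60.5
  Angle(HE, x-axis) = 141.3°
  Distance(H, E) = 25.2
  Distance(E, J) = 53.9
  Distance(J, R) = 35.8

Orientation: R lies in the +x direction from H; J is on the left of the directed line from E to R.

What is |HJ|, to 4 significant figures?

41.14

H is at the origin; HR is horizontal with |HR| = 60.5 and R in +x, so R = (60.5, 0). HE runs at 141.3° with |HE| = 25.2, so E = (-19.67, 15.76). J is determined by |EJ| = 53.9 and |JR| = 35.8 together: it lies at the intersection of circle(E, 53.9) and circle(R, 35.8). With |ER| = 81.70, the foot of the radical line on ER is 50.79 from E and the perpendicular offset is √(53.9² − 50.79²) = 18.05. Taking the left-of-ER solution: J = (33.65, 23.68).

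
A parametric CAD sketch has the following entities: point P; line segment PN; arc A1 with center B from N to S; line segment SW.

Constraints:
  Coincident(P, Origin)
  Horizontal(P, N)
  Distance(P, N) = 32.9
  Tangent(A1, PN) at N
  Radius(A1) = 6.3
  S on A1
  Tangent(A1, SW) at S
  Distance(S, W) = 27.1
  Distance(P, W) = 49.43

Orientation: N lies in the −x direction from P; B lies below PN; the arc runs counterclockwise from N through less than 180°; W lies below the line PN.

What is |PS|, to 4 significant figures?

39.78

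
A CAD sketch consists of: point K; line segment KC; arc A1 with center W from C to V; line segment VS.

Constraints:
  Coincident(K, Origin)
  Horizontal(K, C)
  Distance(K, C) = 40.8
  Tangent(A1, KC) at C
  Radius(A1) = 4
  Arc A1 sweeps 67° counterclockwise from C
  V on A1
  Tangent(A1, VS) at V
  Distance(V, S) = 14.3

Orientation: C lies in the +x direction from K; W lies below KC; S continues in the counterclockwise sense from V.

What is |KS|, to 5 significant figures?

35.179

K is at the origin; K and C share the same y with |KC| = 40.8 and C on the +x side, so C = (40.800, 0.0000). A1 meets KC tangentially, so WC is at right angles to KC, so W = C + (0, -4) = (40.800, -4.0000). On A1, C sits at bearing 90° from W; a 67° counterclockwise sweep puts V at bearing 157°, so V = W + 4.0·(cos 157°, sin 157°) = (37.118, -2.4371). Since A1 is tangent to VS there, WV ⟂ VS, so VS runs along (−sin 157°, cos 157°); with |VS| = 14.3, S = (31.531, -15.600). Then |KS| = |S − K| = 35.179.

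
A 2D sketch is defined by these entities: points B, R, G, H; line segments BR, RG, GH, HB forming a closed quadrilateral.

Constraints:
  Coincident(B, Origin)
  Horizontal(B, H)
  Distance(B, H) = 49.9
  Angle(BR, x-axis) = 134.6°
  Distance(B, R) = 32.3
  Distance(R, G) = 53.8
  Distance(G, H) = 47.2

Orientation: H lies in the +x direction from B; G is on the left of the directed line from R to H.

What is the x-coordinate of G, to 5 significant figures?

27.769

Checks: |RG| = 53.80 ✓; |GH| = 47.20 ✓.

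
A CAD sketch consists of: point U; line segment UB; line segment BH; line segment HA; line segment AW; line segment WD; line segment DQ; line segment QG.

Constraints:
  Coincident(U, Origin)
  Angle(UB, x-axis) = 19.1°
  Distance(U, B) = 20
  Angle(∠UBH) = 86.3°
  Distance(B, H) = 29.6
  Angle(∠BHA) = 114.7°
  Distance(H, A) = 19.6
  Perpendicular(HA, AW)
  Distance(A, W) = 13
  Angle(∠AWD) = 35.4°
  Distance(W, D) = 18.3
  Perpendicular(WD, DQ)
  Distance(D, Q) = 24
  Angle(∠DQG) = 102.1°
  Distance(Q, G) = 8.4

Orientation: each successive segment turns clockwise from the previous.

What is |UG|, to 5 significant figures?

52.569

U is at the origin; UB runs at 19.1° with length 20.0, so B = (18.899, 6.5444). ∠UBH = 86.3° gives BH at -74.600° from the x-axis; with |BH| = 29.6, H = (26.759, -21.993). ∠BHA = 114.7° gives HA at -139.90° from the x-axis; with |HA| = 19.6, A = (11.767, -34.618). HA is perpendicular to AW, so AW runs at 130.10°; with |AW| = 13.0, W = (3.3934, -24.674). ∠AWD = 35.4° gives WD at -14.500° from the x-axis; with |WD| = 18.3, D = (21.110, -29.256). WD is perpendicular to DQ, so DQ runs at -104.50°; with |DQ| = 24.0, Q = (15.101, -52.491). ∠DQG = 102.1° gives QG at 177.60° from the x-axis; with |QG| = 8.4, G = (6.7087, -52.139). Then |UG| = |G − U| = 52.569.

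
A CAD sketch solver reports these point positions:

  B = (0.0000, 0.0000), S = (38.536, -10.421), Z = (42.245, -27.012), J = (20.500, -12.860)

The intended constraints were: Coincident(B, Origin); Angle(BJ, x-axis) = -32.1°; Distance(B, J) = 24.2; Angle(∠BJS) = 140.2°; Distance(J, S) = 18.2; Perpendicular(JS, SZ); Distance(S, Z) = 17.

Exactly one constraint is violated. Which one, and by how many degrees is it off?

Perpendicular(JS, SZ) — off by 4.90°.

B = (0.00, 0.00) ✓; BJ at -32.10° ✓; |BJ| = 24.20 ✓; ∠BJS = 140.2° ✓; |JS| = 18.20 ✓; ∠(JS, SZ) = 85.10° ✗; |SZ| = 17.00 ✓.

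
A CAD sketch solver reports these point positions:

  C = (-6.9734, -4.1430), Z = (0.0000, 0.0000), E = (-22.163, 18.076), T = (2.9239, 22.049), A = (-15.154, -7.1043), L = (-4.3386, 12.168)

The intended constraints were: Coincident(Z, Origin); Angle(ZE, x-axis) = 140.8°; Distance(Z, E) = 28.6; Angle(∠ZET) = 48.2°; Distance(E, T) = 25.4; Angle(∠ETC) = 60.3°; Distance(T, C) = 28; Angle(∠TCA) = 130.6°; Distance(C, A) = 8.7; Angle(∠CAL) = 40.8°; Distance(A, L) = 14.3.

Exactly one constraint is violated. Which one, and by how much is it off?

Distance(A, L) = 14.3 — off by 7.80.

Z = (0.00, 0.00) ✓; ZE at 140.8° ✓; |ZE| = 28.60 ✓; ∠ZET = 48.20° ✓; |ET| = 25.40 ✓; ∠ETC = 60.30° ✓; |TC| = 28.00 ✓; ∠TCA = 130.6° ✓; |CA| = 8.700 ✓; ∠CAL = 40.80° ✓; |AL| = 22.10 ✗.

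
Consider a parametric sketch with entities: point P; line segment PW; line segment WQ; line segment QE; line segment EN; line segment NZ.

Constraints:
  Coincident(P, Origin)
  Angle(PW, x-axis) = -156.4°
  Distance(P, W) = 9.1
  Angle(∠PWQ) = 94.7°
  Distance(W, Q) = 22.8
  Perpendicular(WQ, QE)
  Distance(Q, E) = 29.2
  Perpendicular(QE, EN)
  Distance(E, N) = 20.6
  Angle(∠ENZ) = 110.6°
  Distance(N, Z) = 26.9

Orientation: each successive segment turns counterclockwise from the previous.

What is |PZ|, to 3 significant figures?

8.25

P is at the origin; PW runs at -156.4° with length 9.1, so W = (-8.34, -3.64). ∠PWQ = 94.7° gives WQ at -71.1° from the x-axis; with |WQ| = 22.8, Q = (-0.954, -25.2). WQ ⟂ QE, so QE runs at 18.9°; with |QE| = 29.2, E = (26.7, -15.8). QE ⟂ EN, so EN runs at 109°; with |EN| = 20.6, N = (20.0, 3.73). ∠ENZ = 110.6° gives NZ at 178° from the x-axis; with |NZ| = 26.9, Z = (-6.89, 4.53). Then |PZ| = |Z − P| = 8.25.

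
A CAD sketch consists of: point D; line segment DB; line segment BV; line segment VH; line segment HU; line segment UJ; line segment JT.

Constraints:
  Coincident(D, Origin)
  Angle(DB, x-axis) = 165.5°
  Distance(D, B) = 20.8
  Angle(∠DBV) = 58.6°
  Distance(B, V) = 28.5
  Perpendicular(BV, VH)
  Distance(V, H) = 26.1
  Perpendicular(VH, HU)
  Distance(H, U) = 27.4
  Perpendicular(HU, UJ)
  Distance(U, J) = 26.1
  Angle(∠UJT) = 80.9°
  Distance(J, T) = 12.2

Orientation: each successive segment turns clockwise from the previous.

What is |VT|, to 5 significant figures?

15.474

HU ⟂ UJ, so UJ runs at 134.10°; with |UJ| = 26.1, J = (-19.348, 5.9734). ∠UJT = 80.9° gives JT at 35.000° from the x-axis; with |JT| = 12.2, T = (-9.3539, 12.971). Then |VT| = |T − V| = 15.474.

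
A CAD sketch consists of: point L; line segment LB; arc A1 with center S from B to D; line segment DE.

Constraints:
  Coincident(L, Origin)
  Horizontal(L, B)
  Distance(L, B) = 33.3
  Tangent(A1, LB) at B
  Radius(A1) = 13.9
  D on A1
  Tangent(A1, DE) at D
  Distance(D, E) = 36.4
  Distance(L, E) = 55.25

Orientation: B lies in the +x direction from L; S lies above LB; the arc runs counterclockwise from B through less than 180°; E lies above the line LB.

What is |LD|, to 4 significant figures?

49.59

L is at the origin; L and B share the same y with |LB| = 33.3 and B on the +x side, so B = (33.30, 0.000). The tangent condition forces SB to be normal to LB, so S = B + (0, 13.9) = (33.30, 13.90). Since SD ⟂ DE (tangency), |SE| = √(13.9² + 36.4²) = 38.96 regardless of where D sits on A1. So E lies on both circle(L, 55.25) and circle(S, 38.96); the above-LB intersection is E = (21.31, 50.97). D is the foot of the tangent from E: D = (44.13, 22.61).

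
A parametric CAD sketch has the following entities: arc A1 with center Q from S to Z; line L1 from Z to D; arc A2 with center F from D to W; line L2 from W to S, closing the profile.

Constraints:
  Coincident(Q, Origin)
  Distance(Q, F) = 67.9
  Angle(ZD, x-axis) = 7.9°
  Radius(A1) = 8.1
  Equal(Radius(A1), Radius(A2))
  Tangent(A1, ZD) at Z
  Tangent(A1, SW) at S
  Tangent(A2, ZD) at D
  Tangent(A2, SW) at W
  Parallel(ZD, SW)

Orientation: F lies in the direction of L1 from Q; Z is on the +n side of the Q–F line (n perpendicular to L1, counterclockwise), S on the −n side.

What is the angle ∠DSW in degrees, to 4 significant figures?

13.42°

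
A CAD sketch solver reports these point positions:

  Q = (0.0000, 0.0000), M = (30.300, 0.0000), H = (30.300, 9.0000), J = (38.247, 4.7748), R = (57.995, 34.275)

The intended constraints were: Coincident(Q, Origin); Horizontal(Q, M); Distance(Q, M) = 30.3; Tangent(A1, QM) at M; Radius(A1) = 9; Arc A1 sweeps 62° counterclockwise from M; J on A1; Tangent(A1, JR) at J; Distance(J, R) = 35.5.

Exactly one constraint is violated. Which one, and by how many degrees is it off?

Tangent(A1, JR) at J — off by 5.80°.

Q = (0.00, 0.00) ✓; Q.y = 0.00, M.y = 0.00 ✓; |QM| = 30.30 ✓; ∠(HM, MQ) = 90.00° ✓; |HM| = 9.000 ✓; bearing(H→J) − bearing(H→M) = 62.00° ✓; |HJ| = 9.000 ✓; ∠(HJ, JR) = 95.80° ✗; |JR| = 35.50 ✓.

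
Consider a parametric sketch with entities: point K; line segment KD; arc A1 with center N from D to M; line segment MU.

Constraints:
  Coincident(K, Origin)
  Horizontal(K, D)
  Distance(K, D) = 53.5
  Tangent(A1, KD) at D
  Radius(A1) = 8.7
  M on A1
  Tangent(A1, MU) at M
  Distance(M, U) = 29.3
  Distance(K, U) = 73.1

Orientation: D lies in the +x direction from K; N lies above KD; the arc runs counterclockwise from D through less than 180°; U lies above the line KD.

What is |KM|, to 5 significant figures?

62.793

K is at the origin; KD is horizontal with |KD| = 53.5 and D on the +x side, so D = (53.500, 0.0000). Since A1 is tangent to KD there, ND ⟂ KD, so N = D + (0, 8.7) = (53.500, 8.7000). Since NM ⟂ MU (tangency), |NU| = √(8.7² + 29.3²) = 30.564 regardless of where M sits on A1. So U lies on both circle(K, 73.1) and circle(N, 30.564); the above-KD intersection is U = (62.502, 37.908). M is the foot of the tangent from U: M = (62.200, 8.6101).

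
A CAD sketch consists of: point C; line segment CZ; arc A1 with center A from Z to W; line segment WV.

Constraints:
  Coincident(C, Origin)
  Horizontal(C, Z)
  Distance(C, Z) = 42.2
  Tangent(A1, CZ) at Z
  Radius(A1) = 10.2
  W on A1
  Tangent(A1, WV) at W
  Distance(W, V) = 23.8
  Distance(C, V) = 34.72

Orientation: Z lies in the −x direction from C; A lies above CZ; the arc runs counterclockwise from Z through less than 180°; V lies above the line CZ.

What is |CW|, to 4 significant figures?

33.59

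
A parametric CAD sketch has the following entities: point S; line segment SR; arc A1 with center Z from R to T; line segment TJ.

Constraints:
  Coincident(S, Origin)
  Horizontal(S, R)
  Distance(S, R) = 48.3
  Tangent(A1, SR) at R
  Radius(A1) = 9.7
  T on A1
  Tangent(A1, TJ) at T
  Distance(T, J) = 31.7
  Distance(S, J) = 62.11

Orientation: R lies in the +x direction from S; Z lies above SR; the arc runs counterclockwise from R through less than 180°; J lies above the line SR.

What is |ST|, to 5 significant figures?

58.810

Checks: ∠(ZR, RS) = 90.00° ✓; |ZT| = 9.700 ✓; ∠(ZT, TJ) = 90.00° ✓; |TJ| = 31.70 ✓; |SJ| = 62.11 ✓.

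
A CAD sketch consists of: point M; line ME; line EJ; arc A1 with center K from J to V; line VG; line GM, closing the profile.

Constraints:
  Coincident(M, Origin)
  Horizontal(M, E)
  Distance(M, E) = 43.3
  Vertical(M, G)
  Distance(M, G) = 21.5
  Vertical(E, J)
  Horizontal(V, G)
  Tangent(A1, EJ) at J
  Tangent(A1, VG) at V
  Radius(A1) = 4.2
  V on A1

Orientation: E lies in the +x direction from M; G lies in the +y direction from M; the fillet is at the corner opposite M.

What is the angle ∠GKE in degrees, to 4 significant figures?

109.8°

M is at the origin; M and E share the same y with |ME| = 43.3 and E on the +x side, so E = (43.30, 0.000). MG is vertical with |MG| = 21.5 and G on the +y side, so G = (0.000, 21.50). The virtual corner opposite M is at (43.30, 21.50). Tangency of A1 to EJ means the radius KJ is perpendicular to EJ and the tangent condition forces KV to be normal to VG, with radius 4.2, so the center K sits 4.2 in from both sides at K = (39.10, 17.30). Then cos ∠GKE = KG·KE / (|KG||KE|), giving 109.8°.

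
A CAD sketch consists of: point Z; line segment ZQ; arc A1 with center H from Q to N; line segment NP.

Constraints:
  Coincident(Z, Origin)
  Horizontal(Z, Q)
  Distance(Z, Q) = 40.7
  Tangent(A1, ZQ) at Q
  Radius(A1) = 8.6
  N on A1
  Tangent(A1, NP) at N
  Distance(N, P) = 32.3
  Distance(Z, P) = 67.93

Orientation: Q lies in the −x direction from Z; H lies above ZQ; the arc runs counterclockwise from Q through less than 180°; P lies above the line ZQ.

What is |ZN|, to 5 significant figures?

37.248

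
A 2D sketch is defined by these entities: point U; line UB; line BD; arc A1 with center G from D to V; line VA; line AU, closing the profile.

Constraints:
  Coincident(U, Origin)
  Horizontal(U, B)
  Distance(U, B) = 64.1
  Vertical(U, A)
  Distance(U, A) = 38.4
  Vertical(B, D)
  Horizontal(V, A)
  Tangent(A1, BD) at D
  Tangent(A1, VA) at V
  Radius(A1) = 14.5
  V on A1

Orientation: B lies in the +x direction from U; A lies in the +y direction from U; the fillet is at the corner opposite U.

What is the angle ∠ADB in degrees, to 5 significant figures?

102.75°

U is at the origin; U and B share the same y with |UB| = 64.1 and B on the +x side, so B = (64.100, 0.0000). U and A share the same x with |UA| = 38.4 and A on the +y side, so A = (0.0000, 38.400). The virtual corner opposite U is at (64.100, 38.400). A1 meets BD tangentially, so GD is at right angles to BD and the tangent condition forces GV to be normal to VA, with radius 14.5, so the center G sits 14.5 in from both sides at G = (49.600, 23.900). That places the tangent points at D = (64.100, 23.900) on BD and V = (49.600, 38.400) on VA. Then cos ∠ADB = DA·DB / (|DA||DB|), giving 102.75°.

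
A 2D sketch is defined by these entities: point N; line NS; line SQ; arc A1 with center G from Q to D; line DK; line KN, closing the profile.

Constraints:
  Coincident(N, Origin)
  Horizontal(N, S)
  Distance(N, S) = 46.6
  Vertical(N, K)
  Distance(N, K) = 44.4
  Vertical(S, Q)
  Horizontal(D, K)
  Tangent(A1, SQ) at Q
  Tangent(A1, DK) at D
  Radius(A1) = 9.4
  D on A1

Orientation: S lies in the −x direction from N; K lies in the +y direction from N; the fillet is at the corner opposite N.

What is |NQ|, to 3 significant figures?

58.3

N is at the origin; NS is horizontal with |NS| = 46.6 and S on the −x side, so S = (-46.6, 0.00). NK is vertical with |NK| = 44.4 and K on the +y side, so K = (0.00, 44.4). The virtual corner opposite N is at (-46.6, 44.4). Since A1 is tangent to SQ there, GQ ⟂ SQ and the tangent condition forces GD to be normal to DK, with radius 9.4, so the center G sits 9.4 in from both sides at G = (-37.2, 35.0). That places the tangent points at Q = (-46.6, 35.0) on SQ and D = (-37.2, 44.4) on DK. Then |NQ| = |Q − N| = 58.3.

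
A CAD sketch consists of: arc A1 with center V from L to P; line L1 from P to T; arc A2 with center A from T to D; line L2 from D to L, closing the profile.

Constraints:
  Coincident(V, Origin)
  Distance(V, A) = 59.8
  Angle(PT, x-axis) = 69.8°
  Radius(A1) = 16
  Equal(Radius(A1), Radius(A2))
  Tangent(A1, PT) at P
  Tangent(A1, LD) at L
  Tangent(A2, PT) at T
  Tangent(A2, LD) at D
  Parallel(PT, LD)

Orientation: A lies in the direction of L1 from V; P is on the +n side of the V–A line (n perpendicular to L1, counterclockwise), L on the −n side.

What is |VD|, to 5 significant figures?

61.903

The slot axis is L1's direction at 69.8°, so u = (cos 69.8°, sin 69.8°) = (0.34530, 0.93849) and n = (−sin 69.8°, cos 69.8°) = (-0.93849, 0.34530). V is at the origin and A lies 59.8 along u from V, so A = 59.8·u = (20.649, 56.122). Tangency of A1 to both parallel lines with radius 16.0 puts P and L at V ± 16.0·n: P = (-15.016, 5.5248), L = (15.016, -5.5248). Equal radii place T and D the same way about A: T = A + 16.0·n = (5.6329, 61.647), D = A − 16.0·n = (35.665, 50.597). Then |VD| = |D − V| = 61.903.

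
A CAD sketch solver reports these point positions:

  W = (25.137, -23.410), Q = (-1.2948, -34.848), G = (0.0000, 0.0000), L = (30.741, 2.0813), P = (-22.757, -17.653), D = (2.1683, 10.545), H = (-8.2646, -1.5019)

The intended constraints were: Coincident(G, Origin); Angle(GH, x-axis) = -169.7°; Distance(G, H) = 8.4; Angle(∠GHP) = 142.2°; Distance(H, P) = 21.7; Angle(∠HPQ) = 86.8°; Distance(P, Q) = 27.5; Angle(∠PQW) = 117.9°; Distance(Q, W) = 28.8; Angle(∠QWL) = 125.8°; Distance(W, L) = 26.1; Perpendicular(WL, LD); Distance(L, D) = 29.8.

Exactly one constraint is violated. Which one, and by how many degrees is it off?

Perpendicular(WL, LD) — off by 4.10°.

G = (0.00, 0.00) ✓; GH at -169.7° ✓; |GH| = 8.400 ✓; ∠GHP = 142.2° ✓; |HP| = 21.70 ✓; ∠HPQ = 86.80° ✓; |PQ| = 27.50 ✓; ∠PQW = 117.9° ✓; |QW| = 28.80 ✓; ∠QWL = 125.8° ✓; |WL| = 26.10 ✓; ∠(WL, LD) = 85.90° ✗; |LD| = 29.80 ✓.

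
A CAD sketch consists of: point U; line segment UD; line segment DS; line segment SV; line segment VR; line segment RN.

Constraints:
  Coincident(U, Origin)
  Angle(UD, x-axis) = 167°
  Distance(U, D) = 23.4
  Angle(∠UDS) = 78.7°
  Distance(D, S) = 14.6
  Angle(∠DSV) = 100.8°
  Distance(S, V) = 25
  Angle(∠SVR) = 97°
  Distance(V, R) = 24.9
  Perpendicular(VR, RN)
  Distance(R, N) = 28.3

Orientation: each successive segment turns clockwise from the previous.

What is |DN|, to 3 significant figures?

14.1

∠SVR = 97.0° gives VR at -96.5° from the x-axis; with |VR| = 24.9, R = (4.70, -12.0). The perpendicularity gives RN at right angles to VR, so RN runs at 174°; with |RN| = 28.3, N = (-23.4, -8.80). Then |DN| = |N − D| = 14.1.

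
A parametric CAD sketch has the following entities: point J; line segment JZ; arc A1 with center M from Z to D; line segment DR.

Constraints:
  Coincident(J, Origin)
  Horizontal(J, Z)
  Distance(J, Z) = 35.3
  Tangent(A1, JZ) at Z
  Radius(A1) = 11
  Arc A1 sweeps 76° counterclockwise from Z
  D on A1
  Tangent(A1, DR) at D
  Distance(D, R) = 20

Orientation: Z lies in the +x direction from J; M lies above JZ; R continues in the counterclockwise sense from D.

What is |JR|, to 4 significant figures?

57.89

On A1, Z sits at bearing -90° from M; a 76° counterclockwise sweep puts D at bearing -14°, so D = M + 11.0·(cos -14°, sin -14°) = (45.97, 8.339). A1 meets DR tangentially, so MD is at right angles to DR, so DR runs along (−sin -14°, cos -14°); with |DR| = 20.0, R = (50.81, 27.74). Then |JR| = |R − J| = 57.89.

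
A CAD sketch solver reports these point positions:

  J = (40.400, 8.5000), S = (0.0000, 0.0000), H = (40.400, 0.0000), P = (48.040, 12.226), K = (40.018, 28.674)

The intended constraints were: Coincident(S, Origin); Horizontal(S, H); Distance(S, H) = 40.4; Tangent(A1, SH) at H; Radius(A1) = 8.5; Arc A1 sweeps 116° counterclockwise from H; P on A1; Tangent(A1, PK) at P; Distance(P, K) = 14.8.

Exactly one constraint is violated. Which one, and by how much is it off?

Distance(P, K) = 14.8 — off by 3.50.

S = (0.00, 0.00) ✓; S.y = 0.00, H.y = 0.00 ✓; |SH| = 40.40 ✓; ∠(JH, HS) = 90.00° ✓; |JH| = 8.500 ✓; bearing(J→P) − bearing(J→H) = 116.0° ✓; |JP| = 8.500 ✓; ∠(JP, PK) = 90.00° ✓; |PK| = 18.30 ✗.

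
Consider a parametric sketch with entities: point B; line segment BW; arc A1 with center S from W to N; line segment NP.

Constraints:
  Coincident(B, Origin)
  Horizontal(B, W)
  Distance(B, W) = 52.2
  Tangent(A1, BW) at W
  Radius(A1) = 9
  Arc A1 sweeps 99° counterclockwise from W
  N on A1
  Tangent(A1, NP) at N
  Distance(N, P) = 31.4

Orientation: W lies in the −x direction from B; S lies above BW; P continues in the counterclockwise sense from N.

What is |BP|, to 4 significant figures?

63.57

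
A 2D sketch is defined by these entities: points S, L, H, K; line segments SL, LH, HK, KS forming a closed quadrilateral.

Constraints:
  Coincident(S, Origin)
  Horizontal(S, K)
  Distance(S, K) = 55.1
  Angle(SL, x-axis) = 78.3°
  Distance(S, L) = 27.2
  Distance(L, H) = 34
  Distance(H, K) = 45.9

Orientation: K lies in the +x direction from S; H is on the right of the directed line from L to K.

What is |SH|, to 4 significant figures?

12.06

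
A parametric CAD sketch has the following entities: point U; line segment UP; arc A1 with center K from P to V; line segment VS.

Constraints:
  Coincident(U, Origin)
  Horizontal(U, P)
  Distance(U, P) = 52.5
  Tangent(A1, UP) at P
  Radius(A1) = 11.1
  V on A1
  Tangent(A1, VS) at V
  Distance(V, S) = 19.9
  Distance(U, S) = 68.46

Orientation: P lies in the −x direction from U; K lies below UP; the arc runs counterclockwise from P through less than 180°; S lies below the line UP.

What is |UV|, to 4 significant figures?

64.75

Checks: |KV| = 11.10 ✓; ∠(KV, VS) = 90.00° ✓; |VS| = 19.90 ✓; |US| = 68.46 ✓.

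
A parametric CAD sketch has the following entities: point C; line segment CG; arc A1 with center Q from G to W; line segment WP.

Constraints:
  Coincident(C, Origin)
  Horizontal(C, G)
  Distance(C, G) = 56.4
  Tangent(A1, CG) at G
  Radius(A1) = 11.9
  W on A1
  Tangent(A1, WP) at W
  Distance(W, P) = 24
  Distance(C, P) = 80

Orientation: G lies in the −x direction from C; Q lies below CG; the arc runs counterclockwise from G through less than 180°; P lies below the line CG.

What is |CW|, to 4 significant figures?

68.72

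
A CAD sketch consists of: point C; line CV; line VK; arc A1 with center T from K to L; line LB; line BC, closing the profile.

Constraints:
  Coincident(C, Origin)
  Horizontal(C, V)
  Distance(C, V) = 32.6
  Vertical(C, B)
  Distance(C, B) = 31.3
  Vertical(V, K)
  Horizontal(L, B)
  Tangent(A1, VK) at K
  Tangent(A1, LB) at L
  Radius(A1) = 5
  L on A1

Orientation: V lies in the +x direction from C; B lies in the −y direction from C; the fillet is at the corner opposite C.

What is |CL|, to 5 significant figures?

41.731

C is at the origin; CV is horizontal with |CV| = 32.6 and V on the +x side, so V = (32.600, 0.0000). CB is vertical with |CB| = 31.3 and B on the −y side, so B = (0.0000, -31.300). The virtual corner opposite C is at (32.600, -31.300). A1 meets VK tangentially, so TK is at right angles to VK and since A1 is tangent to LB there, TL ⟂ LB, with radius 5.0, so the center T sits 5.0 in from both sides at T = (27.600, -26.300). That places the tangent points at K = (32.600, -26.300) on VK and L = (27.600, -31.300) on LB. Then |CL| = |L − C| = 41.731.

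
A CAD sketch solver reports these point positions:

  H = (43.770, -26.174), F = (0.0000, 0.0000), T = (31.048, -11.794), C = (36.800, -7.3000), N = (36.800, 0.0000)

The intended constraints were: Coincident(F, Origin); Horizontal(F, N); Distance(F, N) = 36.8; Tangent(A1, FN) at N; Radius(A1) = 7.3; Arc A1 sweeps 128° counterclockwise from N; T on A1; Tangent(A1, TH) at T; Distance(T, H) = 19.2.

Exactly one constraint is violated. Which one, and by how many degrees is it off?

Tangent(A1, TH) at T — off by 3.50°.

F = (0.00, 0.00) ✓; F.y = 0.00, N.y = 0.00 ✓; |FN| = 36.80 ✓; ∠(CN, NF) = 90.00° ✓; |CN| = 7.300 ✓; bearing(C→T) − bearing(C→N) = 128.0° ✓; |CT| = 7.299 ✓; ∠(CT, TH) = 86.50° ✗; |TH| = 19.20 ✓.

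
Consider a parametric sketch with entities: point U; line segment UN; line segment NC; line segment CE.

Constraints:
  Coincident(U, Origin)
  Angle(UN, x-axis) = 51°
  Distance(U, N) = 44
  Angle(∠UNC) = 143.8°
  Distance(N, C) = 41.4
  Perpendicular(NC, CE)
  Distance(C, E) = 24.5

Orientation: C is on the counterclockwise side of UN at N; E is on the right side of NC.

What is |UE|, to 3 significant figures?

92.0

U is at the origin; UN runs at 51.0° with length 44.0, so N = 44.0·(cos 51.0°, sin 51.0°) = (27.7, 34.2). ∠UNC = 143.8°, so NC runs at 51.0° + (180° − 143.8°) = 87.2° from the x-axis; with |NC| = 41.4, C = N + 41.4·(cos 87.2°, sin 87.2°) = (29.7, 75.5). The perpendicularity gives CE at right angles to NC; with |CE| = 24.5 on the right of NC, E = C + 24.5·(0.999, -0.0488) = (54.2, 74.3). Then |UE| = |E − U| = 92.0.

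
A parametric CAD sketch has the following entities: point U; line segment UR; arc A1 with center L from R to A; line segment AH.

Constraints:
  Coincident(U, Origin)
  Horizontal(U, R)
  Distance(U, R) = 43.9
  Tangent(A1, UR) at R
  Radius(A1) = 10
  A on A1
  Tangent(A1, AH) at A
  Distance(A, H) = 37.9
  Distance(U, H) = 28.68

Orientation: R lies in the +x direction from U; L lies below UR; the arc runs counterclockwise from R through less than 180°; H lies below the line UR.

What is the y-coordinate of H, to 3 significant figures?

-27.3

Checks: U.y = 0.00, R.y = 0.00 ✓; ∠(LR, RU) = 90.00° ✓; |LR| = 10.00 ✓; |LA| = 10.00 ✓; ∠(LA, AH) = 90.00° ✓; |AH| = 37.90 ✓; |UH| = 28.68 ✓.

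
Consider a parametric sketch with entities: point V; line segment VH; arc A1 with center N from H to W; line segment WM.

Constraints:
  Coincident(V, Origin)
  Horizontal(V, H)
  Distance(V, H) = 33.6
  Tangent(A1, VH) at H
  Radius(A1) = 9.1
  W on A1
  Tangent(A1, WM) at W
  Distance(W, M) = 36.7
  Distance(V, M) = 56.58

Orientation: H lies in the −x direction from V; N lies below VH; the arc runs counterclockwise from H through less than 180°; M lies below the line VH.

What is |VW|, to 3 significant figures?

43.9

V is at the origin; V and H share the same y with |VH| = 33.6 and H on the −x side, so H = (-33.6, 0.00). Since A1 is tangent to VH there, NH ⟂ VH, so N = H + (0, -9.1) = (-33.6, -9.10). Since NW ⟂ WM (tangency), |NM| = √(9.1² + 36.7²) = 37.8 regardless of where W sits on A1. So M lies on both circle(V, 56.58) and circle(N, 37.8); the below-VH intersection is M = (-31.7, -46.9). W is the foot of the tangent from M: W = (-42.3, -11.7).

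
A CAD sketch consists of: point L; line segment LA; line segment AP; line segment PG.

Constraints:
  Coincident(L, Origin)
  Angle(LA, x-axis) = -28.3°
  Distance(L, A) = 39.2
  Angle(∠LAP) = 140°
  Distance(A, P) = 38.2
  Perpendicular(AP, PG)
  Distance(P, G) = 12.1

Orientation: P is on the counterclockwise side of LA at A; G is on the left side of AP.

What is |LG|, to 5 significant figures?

69.475

L is at the origin; LA runs at -28.3° with length 39.2, so A = 39.2·(cos -28.3°, sin -28.3°) = (34.515, -18.584). ∠LAP = 140.0°, so AP runs at -28.3° + (180° − 140.0°) = 11.700° from the x-axis; with |AP| = 38.2, P = A + 38.2·(cos 11.700°, sin 11.700°) = (71.921, -10.838). AP ⟂ PG; with |PG| = 12.1 on the left of AP, G = P + 12.1·(-0.20279, 0.97922) = (69.467, 1.0108). Then |LG| = |G − L| = 69.475.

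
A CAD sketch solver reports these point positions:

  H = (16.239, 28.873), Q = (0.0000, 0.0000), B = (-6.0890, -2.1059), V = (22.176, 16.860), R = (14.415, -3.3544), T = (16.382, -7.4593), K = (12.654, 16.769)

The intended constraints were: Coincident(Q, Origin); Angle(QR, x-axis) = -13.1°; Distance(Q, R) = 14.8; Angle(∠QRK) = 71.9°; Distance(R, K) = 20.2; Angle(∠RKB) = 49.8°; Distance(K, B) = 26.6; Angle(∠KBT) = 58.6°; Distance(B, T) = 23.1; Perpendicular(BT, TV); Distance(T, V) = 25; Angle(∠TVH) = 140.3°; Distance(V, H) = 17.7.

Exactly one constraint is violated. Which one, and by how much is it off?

Distance(V, H) = 17.7 — off by 4.30.

Q = (0.00, 0.00) ✓; QR at -13.10° ✓; |QR| = 14.80 ✓; ∠QRK = 71.90° ✓; |RK| = 20.20 ✓; ∠RKB = 49.80° ✓; |KB| = 26.60 ✓; ∠KBT = 58.60° ✓; |BT| = 23.10 ✓; ∠(BT, TV) = 90.00° ✓; |TV| = 25.00 ✓; ∠TVH = 140.3° ✓; |VH| = 13.40 ✗.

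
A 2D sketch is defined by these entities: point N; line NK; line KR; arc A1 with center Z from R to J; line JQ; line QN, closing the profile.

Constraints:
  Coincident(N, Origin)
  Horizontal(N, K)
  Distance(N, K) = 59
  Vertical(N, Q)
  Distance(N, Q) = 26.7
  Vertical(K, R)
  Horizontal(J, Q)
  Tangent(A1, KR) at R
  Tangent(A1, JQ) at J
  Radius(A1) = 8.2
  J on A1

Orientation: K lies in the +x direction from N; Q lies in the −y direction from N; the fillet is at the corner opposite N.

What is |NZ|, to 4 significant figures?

54.06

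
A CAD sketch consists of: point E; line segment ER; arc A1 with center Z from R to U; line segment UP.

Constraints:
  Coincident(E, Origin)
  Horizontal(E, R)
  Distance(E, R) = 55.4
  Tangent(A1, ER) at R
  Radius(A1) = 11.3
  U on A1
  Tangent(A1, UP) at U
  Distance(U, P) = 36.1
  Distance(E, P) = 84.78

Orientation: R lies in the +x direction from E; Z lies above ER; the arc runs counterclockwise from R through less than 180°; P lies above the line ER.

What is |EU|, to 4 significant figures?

67.31

Checks: |ZU| = 11.30 ✓; ∠(ZU, UP) = 90.00° ✓; |UP| = 36.10 ✓; |EP| = 84.78 ✓.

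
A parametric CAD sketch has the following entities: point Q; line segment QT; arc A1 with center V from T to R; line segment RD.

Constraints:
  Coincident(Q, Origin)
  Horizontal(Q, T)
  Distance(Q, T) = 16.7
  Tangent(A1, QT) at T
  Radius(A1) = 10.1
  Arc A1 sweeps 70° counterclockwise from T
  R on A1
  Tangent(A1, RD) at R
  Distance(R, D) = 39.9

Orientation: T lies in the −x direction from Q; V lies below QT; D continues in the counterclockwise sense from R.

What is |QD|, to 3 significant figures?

59.5

Q is at the origin; QT is horizontal with |QT| = 16.7 and T on the −x side, so T = (-16.7, 0.00). The tangent condition forces VT to be normal to QT, so V = T + (0, -10.1) = (-16.7, -10.1). On A1, T sits at bearing 90° from V; a 70° counterclockwise sweep puts R at bearing 160°, so R = V + 10.1·(cos 160°, sin 160°) = (-26.2, -6.65). A1 meets RD tangentially, so VR is at right angles to RD, so RD runs along (−sin 160°, cos 160°); with |RD| = 39.9, D = (-39.8, -44.1). Then |QD| = |D − Q| = 59.5.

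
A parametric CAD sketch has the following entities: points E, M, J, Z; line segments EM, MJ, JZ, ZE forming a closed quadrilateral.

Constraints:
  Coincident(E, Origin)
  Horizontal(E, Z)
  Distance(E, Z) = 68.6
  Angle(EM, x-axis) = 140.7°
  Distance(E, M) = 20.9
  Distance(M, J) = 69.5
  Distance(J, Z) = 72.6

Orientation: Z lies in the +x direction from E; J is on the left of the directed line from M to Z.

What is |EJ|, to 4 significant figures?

70.79

Checks: |MJ| = 69.50 ✓; |JZ| = 72.60 ✓.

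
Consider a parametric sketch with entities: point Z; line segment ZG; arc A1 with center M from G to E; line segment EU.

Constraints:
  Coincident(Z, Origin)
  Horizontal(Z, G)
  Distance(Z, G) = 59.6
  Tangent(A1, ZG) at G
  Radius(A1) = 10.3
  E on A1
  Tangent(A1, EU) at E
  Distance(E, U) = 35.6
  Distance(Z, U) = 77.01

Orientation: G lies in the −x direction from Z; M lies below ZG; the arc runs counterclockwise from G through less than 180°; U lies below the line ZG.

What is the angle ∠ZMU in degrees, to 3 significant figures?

102°

Z is at the origin; ZG is horizontal with |ZG| = 59.6 and G on the −x side, so G = (-59.6, 0.00). The tangent condition forces MG to be normal to ZG, so M = G + (0, -10.3) = (-59.6, -10.3). Since ME ⟂ EU (tangency), |MU| = √(10.3² + 35.6²) = 37.1 regardless of where E sits on A1. So U lies on both circle(Z, 77.01) and circle(M, 37.1); the below-ZG intersection is U = (-60.7, -47.3). E is the foot of the tangent from U: E = (-69.6, -12.9).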